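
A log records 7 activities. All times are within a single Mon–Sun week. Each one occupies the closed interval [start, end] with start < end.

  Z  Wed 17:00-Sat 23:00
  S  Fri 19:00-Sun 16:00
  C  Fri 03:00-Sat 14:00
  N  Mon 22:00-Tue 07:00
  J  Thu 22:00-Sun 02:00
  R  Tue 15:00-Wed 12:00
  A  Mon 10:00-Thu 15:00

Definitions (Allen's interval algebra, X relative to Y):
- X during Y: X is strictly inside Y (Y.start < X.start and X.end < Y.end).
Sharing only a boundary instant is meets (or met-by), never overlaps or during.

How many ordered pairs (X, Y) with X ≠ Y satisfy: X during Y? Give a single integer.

Checking all 42 ordered pairs for relation 'during'; matching pairs in alphabetical order:
(C, J): C during J ✓
(C, Z): C during Z ✓
(N, A): N during A ✓
(R, A): R during A ✓
Count: 4.

4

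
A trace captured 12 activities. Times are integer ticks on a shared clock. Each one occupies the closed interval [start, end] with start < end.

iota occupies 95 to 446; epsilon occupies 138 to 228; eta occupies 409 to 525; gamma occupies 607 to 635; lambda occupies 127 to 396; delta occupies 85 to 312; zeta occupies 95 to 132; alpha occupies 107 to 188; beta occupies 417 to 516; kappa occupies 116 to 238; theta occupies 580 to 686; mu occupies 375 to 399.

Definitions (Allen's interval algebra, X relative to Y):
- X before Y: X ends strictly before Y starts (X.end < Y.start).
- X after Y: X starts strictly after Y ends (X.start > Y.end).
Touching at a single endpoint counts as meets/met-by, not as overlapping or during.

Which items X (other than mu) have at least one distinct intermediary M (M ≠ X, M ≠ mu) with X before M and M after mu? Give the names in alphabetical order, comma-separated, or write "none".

Target mu = [375, 399].
Intermediaries M with M after mu: beta, eta, gamma, theta.
Via beta — items with X before beta: alpha, delta, epsilon, kappa, lambda, zeta.
Via eta — items with X before eta: alpha, delta, epsilon, kappa, lambda, zeta.
Via gamma — items with X before gamma: alpha, beta, delta, epsilon, eta, iota, kappa, lambda, zeta.
Via theta — items with X before theta: alpha, beta, delta, epsilon, eta, iota, kappa, lambda, zeta.
Union: alpha, beta, delta, epsilon, eta, iota, kappa, lambda, zeta.

alpha, beta, delta, epsilon, eta, iota, kappa, lambda, zeta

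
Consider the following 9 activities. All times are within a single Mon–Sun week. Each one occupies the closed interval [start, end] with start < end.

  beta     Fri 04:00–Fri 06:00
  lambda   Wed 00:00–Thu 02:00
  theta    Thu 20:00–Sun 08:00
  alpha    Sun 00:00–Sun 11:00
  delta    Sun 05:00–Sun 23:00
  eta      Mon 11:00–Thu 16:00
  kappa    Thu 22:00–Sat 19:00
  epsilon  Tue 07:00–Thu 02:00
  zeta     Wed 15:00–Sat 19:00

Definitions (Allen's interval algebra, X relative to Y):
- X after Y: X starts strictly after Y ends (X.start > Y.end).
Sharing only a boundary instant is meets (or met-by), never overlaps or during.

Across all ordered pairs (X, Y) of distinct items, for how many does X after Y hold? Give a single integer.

21

Checking all 72 ordered pairs for relation 'after'; matching pairs in alphabetical order:
(alpha, beta): alpha after beta ✓
(alpha, epsilon): alpha after epsilon ✓
(alpha, eta): alpha after eta ✓
(alpha, kappa): alpha after kappa ✓
(alpha, lambda): alpha after lambda ✓
(alpha, zeta): alpha after zeta ✓
(beta, epsilon): beta after epsilon ✓
(beta, eta): beta after eta ✓
(beta, lambda): beta after lambda ✓
(delta, beta): delta after beta ✓
(delta, epsilon): delta after epsilon ✓
(delta, eta): delta after eta ✓
(delta, kappa): delta after kappa ✓
(delta, lambda): delta after lambda ✓
(delta, zeta): delta after zeta ✓
(kappa, epsilon): kappa after epsilon ✓
(kappa, eta): kappa after eta ✓
(kappa, lambda): kappa after lambda ✓
(theta, epsilon): theta after epsilon ✓
(theta, eta): theta after eta ✓
(theta, lambda): theta after lambda ✓
Count: 21.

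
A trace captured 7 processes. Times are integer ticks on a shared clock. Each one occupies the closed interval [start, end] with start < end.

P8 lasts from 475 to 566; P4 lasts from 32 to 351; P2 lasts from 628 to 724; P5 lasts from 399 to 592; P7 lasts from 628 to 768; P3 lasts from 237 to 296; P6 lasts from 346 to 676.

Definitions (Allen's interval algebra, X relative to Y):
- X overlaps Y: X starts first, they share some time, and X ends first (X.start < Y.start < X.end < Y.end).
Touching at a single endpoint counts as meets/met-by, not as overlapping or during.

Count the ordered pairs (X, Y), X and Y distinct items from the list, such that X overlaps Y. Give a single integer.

3

Checking all 42 ordered pairs for relation 'overlaps'; matching pairs in alphabetical order:
(P4, P6): P4 overlaps P6 ✓
(P6, P2): P6 overlaps P2 ✓
(P6, P7): P6 overlaps P7 ✓
Count: 3.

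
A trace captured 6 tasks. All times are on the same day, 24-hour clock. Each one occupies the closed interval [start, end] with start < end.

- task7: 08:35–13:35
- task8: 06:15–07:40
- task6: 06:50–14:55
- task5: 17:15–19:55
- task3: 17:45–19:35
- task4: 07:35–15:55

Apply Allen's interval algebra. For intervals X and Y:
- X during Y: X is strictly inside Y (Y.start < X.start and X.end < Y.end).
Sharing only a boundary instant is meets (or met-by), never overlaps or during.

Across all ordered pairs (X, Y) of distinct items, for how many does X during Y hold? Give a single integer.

3

Checking all 30 ordered pairs for relation 'during'; matching pairs in alphabetical order:
(task3, task5): task3 during task5 ✓
(task7, task4): task7 during task4 ✓
(task7, task6): task7 during task6 ✓
Count: 3.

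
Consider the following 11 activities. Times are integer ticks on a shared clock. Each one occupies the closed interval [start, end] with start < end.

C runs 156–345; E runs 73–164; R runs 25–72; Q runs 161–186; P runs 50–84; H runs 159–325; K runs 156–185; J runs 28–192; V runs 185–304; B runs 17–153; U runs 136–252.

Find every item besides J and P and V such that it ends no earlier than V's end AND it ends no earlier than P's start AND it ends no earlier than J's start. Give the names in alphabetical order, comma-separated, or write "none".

C, H

Conditions: its end is no earlier than V's end (X.end >= 304) AND its end is no earlier than P's start (X.end >= 50) AND its end is no earlier than J's start (X.end >= 28).
B: end 153 >= 304? ✗; end 153 >= 50? ✓; end 153 >= 28? ✓ → no.
C: end 345 >= 304? ✓; end 345 >= 50? ✓; end 345 >= 28? ✓ → yes.
E: end 164 >= 304? ✗; end 164 >= 50? ✓; end 164 >= 28? ✓ → no.
H: end 325 >= 304? ✓; end 325 >= 50? ✓; end 325 >= 28? ✓ → yes.
K: end 185 >= 304? ✗; end 185 >= 50? ✓; end 185 >= 28? ✓ → no.
Q: end 186 >= 304? ✗; end 186 >= 50? ✓; end 186 >= 28? ✓ → no.
R: end 72 >= 304? ✗; end 72 >= 50? ✓; end 72 >= 28? ✓ → no.
U: end 252 >= 304? ✗; end 252 >= 50? ✓; end 252 >= 28? ✓ → no.
Result: C, H.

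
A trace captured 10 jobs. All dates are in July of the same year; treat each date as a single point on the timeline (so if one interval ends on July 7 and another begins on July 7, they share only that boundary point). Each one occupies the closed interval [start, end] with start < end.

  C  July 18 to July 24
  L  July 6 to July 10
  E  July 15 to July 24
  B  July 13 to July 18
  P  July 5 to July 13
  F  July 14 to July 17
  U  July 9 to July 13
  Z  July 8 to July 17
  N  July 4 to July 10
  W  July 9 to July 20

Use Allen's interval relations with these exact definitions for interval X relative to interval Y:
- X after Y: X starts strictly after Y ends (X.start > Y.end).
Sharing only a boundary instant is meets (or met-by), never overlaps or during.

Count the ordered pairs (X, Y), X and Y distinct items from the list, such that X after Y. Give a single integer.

Checking all 90 ordered pairs for relation 'after'; matching pairs in alphabetical order:
(B, L): B after L ✓
(B, N): B after N ✓
(C, F): C after F ✓
(C, L): C after L ✓
(C, N): C after N ✓
(C, P): C after P ✓
(C, U): C after U ✓
(C, Z): C after Z ✓
(E, L): E after L ✓
(E, N): E after N ✓
(E, P): E after P ✓
(E, U): E after U ✓
(F, L): F after L ✓
(F, N): F after N ✓
(F, P): F after P ✓
(F, U): F after U ✓
Count: 16.

16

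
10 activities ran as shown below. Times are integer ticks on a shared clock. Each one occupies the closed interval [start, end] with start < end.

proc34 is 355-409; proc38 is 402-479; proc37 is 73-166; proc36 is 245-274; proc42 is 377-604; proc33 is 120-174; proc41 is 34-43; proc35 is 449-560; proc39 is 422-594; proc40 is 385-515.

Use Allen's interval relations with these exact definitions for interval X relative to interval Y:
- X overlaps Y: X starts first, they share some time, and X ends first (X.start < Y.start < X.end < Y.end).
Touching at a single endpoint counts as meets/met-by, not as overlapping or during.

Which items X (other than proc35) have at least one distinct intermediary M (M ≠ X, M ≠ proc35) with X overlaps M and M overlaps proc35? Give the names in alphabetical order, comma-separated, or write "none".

Target proc35 = [449, 560].
Intermediaries M with M overlaps proc35: proc38, proc40.
Via proc38 — items with X overlaps proc38: proc34.
Via proc40 — items with X overlaps proc40: proc34.
Union: proc34.

proc34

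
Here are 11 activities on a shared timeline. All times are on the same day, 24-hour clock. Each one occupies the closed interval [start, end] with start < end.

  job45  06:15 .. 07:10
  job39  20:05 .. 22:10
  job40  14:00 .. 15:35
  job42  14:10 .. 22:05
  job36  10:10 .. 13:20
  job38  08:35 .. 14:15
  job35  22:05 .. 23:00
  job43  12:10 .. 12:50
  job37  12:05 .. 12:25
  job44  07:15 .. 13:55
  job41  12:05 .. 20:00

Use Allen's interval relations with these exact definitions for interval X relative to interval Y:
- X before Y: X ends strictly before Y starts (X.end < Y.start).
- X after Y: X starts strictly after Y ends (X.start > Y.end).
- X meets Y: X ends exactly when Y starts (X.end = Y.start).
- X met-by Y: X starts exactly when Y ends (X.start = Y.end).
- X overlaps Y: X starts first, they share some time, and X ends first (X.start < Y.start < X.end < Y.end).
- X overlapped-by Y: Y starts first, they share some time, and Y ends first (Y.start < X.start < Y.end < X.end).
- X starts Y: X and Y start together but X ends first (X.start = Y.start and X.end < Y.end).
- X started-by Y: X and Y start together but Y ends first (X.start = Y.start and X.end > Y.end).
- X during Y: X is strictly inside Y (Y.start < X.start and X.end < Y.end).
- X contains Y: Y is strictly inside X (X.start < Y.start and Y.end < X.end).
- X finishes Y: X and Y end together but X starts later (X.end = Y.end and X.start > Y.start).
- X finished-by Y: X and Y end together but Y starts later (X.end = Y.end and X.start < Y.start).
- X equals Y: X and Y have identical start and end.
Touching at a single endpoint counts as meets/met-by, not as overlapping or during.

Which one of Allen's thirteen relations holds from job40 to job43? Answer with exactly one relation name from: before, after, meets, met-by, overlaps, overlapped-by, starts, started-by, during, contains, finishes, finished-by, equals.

after

job40 = [14:00, 15:35]; job43 = [12:10, 12:50].
Compare endpoints: job40.start > job43.start, job40.start > job43.end, job40.end > job43.start, job40.end > job43.end.
That pattern is 'after'.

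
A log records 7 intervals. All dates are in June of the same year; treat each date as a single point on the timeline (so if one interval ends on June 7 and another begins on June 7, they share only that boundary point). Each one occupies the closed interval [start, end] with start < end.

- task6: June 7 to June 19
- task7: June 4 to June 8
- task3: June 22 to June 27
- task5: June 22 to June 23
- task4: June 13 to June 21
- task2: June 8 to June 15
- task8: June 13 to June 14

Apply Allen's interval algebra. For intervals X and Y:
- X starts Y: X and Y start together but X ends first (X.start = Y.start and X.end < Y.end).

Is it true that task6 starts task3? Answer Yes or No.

task6 = [June 7, June 19], task3 = [June 22, June 27].
Actual relation of task6 to task3: before.
Asked whether 'starts' holds → No.

No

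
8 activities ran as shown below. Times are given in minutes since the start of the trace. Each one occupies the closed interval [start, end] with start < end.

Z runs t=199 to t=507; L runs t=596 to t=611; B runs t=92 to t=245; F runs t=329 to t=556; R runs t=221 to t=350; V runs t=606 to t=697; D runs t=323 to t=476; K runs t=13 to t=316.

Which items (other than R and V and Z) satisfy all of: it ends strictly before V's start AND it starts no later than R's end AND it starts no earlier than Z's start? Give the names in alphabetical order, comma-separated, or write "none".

Conditions: its end is strictly before V's start (X.end < t=606) AND its start is no later than R's end (X.start <= t=350) AND its start is no earlier than Z's start (X.start >= t=199).
B: end t=245 < t=606? ✓; start t=92 <= t=350? ✓; start t=92 >= t=199? ✗ → no.
D: end t=476 < t=606? ✓; start t=323 <= t=350? ✓; start t=323 >= t=199? ✓ → yes.
F: end t=556 < t=606? ✓; start t=329 <= t=350? ✓; start t=329 >= t=199? ✓ → yes.
K: end t=316 < t=606? ✓; start t=13 <= t=350? ✓; start t=13 >= t=199? ✗ → no.
L: end t=611 < t=606? ✗; start t=596 <= t=350? ✗; start t=596 >= t=199? ✓ → no.
Result: D, F.

D, F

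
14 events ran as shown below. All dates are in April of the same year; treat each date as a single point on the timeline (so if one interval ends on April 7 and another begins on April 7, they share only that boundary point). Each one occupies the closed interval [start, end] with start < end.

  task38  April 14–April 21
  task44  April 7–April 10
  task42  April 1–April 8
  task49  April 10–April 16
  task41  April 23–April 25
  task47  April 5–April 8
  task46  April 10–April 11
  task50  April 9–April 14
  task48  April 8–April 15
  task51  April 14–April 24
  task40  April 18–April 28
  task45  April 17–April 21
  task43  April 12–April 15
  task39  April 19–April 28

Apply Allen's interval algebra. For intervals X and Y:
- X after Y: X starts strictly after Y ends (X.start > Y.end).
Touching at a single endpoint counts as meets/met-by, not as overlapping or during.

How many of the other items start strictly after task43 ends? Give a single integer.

Target task43 = [April 12, April 15].
task38 [April 14, April 21] → overlapped-by → no.
task39 [April 19, April 28] → after → counts.
task40 [April 18, April 28] → after → counts.
task41 [April 23, April 25] → after → counts.
task42 [April 1, April 8] → before → no.
task44 [April 7, April 10] → before → no.
task45 [April 17, April 21] → after → counts.
task46 [April 10, April 11] → before → no.
task47 [April 5, April 8] → before → no.
task48 [April 8, April 15] → finished-by → no.
task49 [April 10, April 16] → contains → no.
task50 [April 9, April 14] → overlaps → no.
task51 [April 14, April 24] → overlapped-by → no.
Total: 4.

4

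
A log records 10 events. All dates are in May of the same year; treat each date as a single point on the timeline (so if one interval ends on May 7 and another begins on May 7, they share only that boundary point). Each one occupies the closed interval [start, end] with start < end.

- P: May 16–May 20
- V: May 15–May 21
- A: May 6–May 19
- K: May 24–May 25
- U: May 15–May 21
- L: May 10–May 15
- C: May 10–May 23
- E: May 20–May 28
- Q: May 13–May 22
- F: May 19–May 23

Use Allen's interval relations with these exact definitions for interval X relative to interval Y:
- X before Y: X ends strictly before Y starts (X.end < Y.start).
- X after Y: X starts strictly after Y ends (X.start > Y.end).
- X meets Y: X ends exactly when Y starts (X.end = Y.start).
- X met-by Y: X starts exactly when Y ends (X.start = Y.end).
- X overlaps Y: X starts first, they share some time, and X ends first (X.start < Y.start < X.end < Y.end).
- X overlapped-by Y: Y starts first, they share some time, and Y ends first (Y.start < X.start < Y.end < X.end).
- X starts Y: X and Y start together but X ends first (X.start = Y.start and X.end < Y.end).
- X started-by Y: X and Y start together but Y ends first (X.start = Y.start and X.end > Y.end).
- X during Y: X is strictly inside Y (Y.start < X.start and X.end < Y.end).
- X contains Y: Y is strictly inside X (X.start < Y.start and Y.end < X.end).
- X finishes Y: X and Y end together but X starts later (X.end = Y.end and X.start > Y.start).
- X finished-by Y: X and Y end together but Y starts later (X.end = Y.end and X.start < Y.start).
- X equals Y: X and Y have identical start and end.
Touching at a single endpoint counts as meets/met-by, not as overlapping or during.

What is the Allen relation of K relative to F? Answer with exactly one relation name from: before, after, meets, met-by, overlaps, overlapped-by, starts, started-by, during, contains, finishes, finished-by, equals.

K = [May 24, May 25]; F = [May 19, May 23].
Compare endpoints: K.start > F.start, K.start > F.end, K.end > F.start, K.end > F.end.
That pattern is 'after'.

after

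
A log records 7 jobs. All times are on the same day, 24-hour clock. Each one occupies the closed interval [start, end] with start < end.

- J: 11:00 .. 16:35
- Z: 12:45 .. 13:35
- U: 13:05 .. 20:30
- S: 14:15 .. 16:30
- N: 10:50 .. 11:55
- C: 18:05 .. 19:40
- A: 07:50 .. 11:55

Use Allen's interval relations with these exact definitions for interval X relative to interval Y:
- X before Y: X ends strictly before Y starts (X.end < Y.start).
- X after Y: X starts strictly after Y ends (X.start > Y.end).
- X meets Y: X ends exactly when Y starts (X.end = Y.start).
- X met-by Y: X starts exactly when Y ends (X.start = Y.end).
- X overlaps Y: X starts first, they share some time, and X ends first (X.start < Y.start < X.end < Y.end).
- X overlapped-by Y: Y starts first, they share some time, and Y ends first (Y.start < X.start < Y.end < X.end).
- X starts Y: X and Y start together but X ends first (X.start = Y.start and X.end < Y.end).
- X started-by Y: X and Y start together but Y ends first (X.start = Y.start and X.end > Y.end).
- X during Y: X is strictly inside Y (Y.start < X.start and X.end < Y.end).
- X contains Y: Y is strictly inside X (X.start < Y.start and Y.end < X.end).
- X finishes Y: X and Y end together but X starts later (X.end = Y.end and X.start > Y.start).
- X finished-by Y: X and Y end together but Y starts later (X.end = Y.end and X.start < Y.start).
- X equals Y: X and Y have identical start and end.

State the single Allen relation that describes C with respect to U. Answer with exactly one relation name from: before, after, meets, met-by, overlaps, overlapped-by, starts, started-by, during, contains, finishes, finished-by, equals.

during

C = [18:05, 19:40]; U = [13:05, 20:30].
Compare endpoints: C.start > U.start, C.start < U.end, C.end > U.start, C.end < U.end.
That pattern is 'during'.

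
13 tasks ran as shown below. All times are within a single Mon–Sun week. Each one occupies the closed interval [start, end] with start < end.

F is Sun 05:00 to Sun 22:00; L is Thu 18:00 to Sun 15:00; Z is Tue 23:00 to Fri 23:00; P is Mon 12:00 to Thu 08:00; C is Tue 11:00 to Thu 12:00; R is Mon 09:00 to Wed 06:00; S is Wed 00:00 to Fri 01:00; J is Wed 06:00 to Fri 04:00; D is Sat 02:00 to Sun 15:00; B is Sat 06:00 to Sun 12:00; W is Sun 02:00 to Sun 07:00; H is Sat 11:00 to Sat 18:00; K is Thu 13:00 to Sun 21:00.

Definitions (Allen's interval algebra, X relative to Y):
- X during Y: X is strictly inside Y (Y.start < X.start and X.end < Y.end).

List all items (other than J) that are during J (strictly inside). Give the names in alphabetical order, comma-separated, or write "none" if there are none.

Target J = [Wed 06:00, Fri 04:00].
B [Sat 06:00, Sun 12:00] → after → no.
C [Tue 11:00, Thu 12:00] → overlaps → no.
D [Sat 02:00, Sun 15:00] → after → no.
F [Sun 05:00, Sun 22:00] → after → no.
H [Sat 11:00, Sat 18:00] → after → no.
K [Thu 13:00, Sun 21:00] → overlapped-by → no.
L [Thu 18:00, Sun 15:00] → overlapped-by → no.
P [Mon 12:00, Thu 08:00] → overlaps → no.
R [Mon 09:00, Wed 06:00] → meets → no.
S [Wed 00:00, Fri 01:00] → overlaps → no.
W [Sun 02:00, Sun 07:00] → after → no.
Z [Tue 23:00, Fri 23:00] → contains → no.
Result: none.

none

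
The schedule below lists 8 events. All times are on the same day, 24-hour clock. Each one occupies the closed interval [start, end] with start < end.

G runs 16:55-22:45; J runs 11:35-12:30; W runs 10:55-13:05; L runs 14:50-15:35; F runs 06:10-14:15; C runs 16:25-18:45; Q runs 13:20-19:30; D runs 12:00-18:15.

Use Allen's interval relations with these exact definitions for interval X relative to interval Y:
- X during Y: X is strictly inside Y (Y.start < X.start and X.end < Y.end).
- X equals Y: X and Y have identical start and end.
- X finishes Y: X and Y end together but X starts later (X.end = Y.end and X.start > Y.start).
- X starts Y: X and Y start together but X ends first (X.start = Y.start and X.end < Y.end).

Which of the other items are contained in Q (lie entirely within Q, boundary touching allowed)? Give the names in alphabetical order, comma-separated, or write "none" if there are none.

C, L

Target Q = [13:20, 19:30].
C [16:25, 18:45] → during → yes.
D [12:00, 18:15] → overlaps → no.
F [06:10, 14:15] → overlaps → no.
G [16:55, 22:45] → overlapped-by → no.
J [11:35, 12:30] → before → no.
L [14:50, 15:35] → during → yes.
W [10:55, 13:05] → before → no.
Result: C, L.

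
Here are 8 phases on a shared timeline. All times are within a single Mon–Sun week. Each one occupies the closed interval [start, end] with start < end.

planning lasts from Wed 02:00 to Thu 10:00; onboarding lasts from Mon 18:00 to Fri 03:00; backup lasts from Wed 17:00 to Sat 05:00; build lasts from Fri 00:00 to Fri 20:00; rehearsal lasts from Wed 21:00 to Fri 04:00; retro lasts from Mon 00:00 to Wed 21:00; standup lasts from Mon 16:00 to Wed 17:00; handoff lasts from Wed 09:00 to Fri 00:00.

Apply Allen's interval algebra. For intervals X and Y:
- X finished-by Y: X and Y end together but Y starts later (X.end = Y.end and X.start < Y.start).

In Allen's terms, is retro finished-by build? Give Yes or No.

No

retro = [Mon 00:00, Wed 21:00], build = [Fri 00:00, Fri 20:00].
Actual relation of retro to build: before.
Asked whether 'finished-by' holds → No.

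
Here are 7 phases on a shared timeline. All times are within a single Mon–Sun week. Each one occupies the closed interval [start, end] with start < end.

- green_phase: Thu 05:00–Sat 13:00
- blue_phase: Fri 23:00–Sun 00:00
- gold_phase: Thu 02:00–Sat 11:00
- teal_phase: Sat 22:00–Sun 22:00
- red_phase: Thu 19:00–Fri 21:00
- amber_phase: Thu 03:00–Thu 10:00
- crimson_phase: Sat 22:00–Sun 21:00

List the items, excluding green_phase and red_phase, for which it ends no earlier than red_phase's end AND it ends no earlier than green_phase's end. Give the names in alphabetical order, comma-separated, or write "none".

blue_phase, crimson_phase, teal_phase

Conditions: its end is no earlier than red_phase's end (X.end >= Fri 21:00) AND its end is no earlier than green_phase's end (X.end >= Sat 13:00).
amber_phase: end Thu 10:00 >= Fri 21:00? ✗; end Thu 10:00 >= Sat 13:00? ✗ → no.
blue_phase: end Sun 00:00 >= Fri 21:00? ✓; end Sun 00:00 >= Sat 13:00? ✓ → yes.
crimson_phase: end Sun 21:00 >= Fri 21:00? ✓; end Sun 21:00 >= Sat 13:00? ✓ → yes.
gold_phase: end Sat 11:00 >= Fri 21:00? ✓; end Sat 11:00 >= Sat 13:00? ✗ → no.
teal_phase: end Sun 22:00 >= Fri 21:00? ✓; end Sun 22:00 >= Sat 13:00? ✓ → yes.
Result: blue_phase, crimson_phase, teal_phase.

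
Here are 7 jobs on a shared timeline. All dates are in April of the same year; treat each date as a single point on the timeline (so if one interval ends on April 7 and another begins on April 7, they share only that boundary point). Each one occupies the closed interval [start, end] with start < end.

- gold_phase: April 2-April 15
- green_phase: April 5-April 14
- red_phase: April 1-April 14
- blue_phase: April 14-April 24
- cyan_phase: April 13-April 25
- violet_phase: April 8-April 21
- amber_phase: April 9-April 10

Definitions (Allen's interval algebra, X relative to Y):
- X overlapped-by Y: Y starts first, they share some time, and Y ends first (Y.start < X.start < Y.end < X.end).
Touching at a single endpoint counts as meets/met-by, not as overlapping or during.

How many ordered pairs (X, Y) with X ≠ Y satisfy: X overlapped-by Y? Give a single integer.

10

Checking all 42 ordered pairs for relation 'overlapped-by'; matching pairs in alphabetical order:
(blue_phase, gold_phase): blue_phase overlapped-by gold_phase ✓
(blue_phase, violet_phase): blue_phase overlapped-by violet_phase ✓
(cyan_phase, gold_phase): cyan_phase overlapped-by gold_phase ✓
(cyan_phase, green_phase): cyan_phase overlapped-by green_phase ✓
(cyan_phase, red_phase): cyan_phase overlapped-by red_phase ✓
(cyan_phase, violet_phase): cyan_phase overlapped-by violet_phase ✓
(gold_phase, red_phase): gold_phase overlapped-by red_phase ✓
(violet_phase, gold_phase): violet_phase overlapped-by gold_phase ✓
(violet_phase, green_phase): violet_phase overlapped-by green_phase ✓
(violet_phase, red_phase): violet_phase overlapped-by red_phase ✓
Count: 10.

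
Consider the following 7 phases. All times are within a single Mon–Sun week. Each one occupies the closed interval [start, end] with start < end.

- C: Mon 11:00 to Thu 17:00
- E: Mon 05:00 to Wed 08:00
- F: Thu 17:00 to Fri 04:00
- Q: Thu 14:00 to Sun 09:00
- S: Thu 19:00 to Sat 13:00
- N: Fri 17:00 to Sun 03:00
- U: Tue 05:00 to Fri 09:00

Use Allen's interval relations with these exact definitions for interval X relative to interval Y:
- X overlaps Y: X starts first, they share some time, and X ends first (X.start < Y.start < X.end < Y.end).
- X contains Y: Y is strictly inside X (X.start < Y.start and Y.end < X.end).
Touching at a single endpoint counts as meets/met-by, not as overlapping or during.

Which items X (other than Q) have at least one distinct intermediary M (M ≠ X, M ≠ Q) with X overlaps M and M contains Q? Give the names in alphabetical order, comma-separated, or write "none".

none

Target Q = [Thu 14:00, Sun 09:00].
Intermediaries M with M contains Q: none.
Union: none.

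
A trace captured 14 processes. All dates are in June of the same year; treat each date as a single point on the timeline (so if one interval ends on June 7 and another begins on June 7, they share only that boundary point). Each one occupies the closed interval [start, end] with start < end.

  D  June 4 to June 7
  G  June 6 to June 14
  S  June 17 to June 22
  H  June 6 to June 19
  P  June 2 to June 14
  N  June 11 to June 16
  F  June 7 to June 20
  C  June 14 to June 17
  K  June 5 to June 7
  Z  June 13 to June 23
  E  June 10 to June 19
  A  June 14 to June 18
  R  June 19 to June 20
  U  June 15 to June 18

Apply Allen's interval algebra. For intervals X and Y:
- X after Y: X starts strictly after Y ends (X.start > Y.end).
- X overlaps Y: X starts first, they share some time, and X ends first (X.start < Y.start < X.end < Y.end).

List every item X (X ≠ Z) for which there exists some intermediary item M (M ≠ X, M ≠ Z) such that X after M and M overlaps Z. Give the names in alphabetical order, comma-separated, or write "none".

Target Z = [June 13, June 23].
Intermediaries M with M overlaps Z: E, F, G, H, N, P.
Via E — items with X after E: none.
Via F — items with X after F: none.
Via G — items with X after G: R, S, U.
Via H — items with X after H: none.
Via N — items with X after N: R, S.
Via P — items with X after P: R, S, U.
Union: R, S, U.

R, S, U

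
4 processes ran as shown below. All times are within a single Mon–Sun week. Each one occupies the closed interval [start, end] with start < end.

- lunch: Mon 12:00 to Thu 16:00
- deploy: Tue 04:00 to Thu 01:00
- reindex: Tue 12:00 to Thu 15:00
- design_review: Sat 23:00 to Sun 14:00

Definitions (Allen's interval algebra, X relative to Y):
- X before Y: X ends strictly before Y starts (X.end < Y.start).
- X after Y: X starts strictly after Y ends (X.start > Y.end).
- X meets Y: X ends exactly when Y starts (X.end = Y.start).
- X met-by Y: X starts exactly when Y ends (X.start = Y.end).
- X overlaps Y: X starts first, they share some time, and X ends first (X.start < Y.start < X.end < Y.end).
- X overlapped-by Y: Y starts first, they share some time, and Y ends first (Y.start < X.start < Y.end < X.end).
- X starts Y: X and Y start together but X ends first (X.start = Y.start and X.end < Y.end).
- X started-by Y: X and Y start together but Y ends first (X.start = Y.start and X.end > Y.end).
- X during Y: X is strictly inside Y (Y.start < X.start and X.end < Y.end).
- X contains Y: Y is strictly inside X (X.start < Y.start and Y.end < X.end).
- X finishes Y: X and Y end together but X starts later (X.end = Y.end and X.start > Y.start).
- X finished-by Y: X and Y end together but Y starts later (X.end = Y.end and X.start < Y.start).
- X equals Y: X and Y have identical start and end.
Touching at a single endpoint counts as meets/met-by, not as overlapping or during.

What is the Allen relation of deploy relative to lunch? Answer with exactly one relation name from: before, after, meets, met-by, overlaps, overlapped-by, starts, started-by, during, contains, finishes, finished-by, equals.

during

deploy = [Tue 04:00, Thu 01:00]; lunch = [Mon 12:00, Thu 16:00].
Compare endpoints: deploy.start > lunch.start, deploy.start < lunch.end, deploy.end > lunch.start, deploy.end < lunch.end.
That pattern is 'during'.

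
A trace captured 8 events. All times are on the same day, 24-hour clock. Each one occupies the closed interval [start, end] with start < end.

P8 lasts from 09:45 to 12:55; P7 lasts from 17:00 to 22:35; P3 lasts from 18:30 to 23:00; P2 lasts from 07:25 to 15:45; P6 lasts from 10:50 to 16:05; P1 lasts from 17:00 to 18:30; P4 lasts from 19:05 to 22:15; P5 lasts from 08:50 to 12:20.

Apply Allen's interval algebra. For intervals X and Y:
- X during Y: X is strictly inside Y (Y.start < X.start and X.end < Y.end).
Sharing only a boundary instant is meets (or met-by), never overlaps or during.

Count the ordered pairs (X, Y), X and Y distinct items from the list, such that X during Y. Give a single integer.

4

Checking all 56 ordered pairs for relation 'during'; matching pairs in alphabetical order:
(P4, P3): P4 during P3 ✓
(P4, P7): P4 during P7 ✓
(P5, P2): P5 during P2 ✓
(P8, P2): P8 during P2 ✓
Count: 4.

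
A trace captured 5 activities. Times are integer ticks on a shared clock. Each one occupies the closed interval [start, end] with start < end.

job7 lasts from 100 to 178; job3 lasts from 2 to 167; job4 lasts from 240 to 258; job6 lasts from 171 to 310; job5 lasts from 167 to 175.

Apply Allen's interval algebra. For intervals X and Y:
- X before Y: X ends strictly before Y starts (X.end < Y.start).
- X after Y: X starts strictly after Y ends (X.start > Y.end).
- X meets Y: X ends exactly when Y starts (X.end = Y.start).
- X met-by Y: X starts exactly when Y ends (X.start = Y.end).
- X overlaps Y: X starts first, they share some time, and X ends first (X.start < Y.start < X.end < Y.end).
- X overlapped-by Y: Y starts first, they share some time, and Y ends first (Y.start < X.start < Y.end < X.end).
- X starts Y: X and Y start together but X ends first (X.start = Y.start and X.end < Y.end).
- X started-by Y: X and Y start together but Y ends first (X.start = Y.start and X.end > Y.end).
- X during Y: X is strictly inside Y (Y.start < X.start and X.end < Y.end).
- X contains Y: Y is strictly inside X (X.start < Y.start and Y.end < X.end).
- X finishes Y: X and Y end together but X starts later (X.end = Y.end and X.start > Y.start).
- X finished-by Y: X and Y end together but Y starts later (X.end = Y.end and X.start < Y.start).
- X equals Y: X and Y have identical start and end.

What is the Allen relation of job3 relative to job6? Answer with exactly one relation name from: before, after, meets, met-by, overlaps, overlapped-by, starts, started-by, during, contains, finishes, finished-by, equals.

job3 = [2, 167]; job6 = [171, 310].
Compare endpoints: job3.start < job6.start, job3.start < job6.end, job3.end < job6.start, job3.end < job6.end.
That pattern is 'before'.

before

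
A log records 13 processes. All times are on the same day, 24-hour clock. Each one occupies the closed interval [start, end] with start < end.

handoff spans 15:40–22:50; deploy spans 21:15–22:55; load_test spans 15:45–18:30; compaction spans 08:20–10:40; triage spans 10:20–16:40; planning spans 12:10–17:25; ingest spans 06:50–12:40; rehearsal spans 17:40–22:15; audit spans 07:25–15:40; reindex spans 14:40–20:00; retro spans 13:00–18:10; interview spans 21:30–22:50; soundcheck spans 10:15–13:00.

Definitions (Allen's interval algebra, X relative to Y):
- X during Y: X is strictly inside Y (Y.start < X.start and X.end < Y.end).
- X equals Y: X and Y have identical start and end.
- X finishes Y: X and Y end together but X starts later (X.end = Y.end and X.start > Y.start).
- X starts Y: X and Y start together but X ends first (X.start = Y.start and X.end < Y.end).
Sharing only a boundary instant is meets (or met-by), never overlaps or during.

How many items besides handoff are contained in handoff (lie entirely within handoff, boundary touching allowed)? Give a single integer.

Target handoff = [15:40, 22:50].
audit [07:25, 15:40] → meets → no.
compaction [08:20, 10:40] → before → no.
deploy [21:15, 22:55] → overlapped-by → no.
ingest [06:50, 12:40] → before → no.
interview [21:30, 22:50] → finishes → counts.
load_test [15:45, 18:30] → during → counts.
planning [12:10, 17:25] → overlaps → no.
rehearsal [17:40, 22:15] → during → counts.
reindex [14:40, 20:00] → overlaps → no.
retro [13:00, 18:10] → overlaps → no.
soundcheck [10:15, 13:00] → before → no.
triage [10:20, 16:40] → overlaps → no.
Total: 3.

3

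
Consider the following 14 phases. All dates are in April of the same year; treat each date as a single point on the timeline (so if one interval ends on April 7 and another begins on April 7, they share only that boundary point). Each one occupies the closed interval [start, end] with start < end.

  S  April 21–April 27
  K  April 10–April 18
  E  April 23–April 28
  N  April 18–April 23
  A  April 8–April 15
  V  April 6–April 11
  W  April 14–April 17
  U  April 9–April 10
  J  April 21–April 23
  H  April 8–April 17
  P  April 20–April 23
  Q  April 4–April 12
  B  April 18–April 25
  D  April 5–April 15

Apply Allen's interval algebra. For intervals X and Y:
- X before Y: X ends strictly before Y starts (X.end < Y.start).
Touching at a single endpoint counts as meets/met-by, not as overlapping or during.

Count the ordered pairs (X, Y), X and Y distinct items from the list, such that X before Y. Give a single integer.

49

Checking all 182 ordered pairs for relation 'before'; matching pairs in alphabetical order:
(A, B): A before B ✓
(A, E): A before E ✓
(A, J): A before J ✓
(A, N): A before N ✓
(A, P): A before P ✓
(A, S): A before S ✓
(D, B): D before B ✓
(D, E): D before E ✓
(D, J): D before J ✓
(D, N): D before N ✓
(D, P): D before P ✓
(D, S): D before S ✓
(H, B): H before B ✓
(H, E): H before E ✓
(H, J): H before J ✓
(H, N): H before N ✓
(H, P): H before P ✓
(H, S): H before S ✓
(K, E): K before E ✓
(K, J): K before J ✓
(K, P): K before P ✓
(K, S): K before S ✓
(Q, B): Q before B ✓
(Q, E): Q before E ✓
... plus 25 further pairs not listed.
Count: 49.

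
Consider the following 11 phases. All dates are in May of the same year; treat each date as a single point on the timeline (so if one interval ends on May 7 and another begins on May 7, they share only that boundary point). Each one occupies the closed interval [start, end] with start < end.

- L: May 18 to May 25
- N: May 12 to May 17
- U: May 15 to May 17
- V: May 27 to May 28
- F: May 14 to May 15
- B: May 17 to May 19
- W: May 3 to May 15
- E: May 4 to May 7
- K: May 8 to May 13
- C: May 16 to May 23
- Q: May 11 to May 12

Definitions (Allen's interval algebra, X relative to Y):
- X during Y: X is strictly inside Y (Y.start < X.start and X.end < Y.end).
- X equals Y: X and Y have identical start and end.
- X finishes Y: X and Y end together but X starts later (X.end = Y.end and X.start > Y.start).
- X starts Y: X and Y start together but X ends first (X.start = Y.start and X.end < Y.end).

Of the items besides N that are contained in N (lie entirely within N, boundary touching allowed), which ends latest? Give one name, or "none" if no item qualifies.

Target N = [May 12, May 17].
B [May 17, May 19] → met-by → excluded.
C [May 16, May 23] → overlapped-by → excluded.
E [May 4, May 7] → before → excluded.
F [May 14, May 15] → during → candidate.
K [May 8, May 13] → overlaps → excluded.
L [May 18, May 25] → after → excluded.
Q [May 11, May 12] → meets → excluded.
U [May 15, May 17] → finishes → candidate.
V [May 27, May 28] → after → excluded.
W [May 3, May 15] → overlaps → excluded.
Among candidates, latest end is May 17 → U.

U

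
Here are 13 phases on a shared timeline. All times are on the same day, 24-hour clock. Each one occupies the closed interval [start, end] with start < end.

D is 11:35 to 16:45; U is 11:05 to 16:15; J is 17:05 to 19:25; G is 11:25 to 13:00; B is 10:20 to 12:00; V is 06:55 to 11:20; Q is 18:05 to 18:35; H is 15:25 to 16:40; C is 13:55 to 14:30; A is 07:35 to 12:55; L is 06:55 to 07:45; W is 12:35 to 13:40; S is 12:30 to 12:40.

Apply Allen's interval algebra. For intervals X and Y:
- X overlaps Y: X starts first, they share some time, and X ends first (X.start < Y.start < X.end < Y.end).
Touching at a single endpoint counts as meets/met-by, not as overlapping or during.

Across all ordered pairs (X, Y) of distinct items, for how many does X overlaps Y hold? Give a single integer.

Checking all 156 ordered pairs for relation 'overlaps'; matching pairs in alphabetical order:
(A, D): A overlaps D ✓
(A, G): A overlaps G ✓
(A, U): A overlaps U ✓
(A, W): A overlaps W ✓
(B, D): B overlaps D ✓
(B, G): B overlaps G ✓
(B, U): B overlaps U ✓
(G, D): G overlaps D ✓
(G, W): G overlaps W ✓
(L, A): L overlaps A ✓
(S, W): S overlaps W ✓
(U, D): U overlaps D ✓
(U, H): U overlaps H ✓
(V, A): V overlaps A ✓
(V, B): V overlaps B ✓
(V, U): V overlaps U ✓
Count: 16.

16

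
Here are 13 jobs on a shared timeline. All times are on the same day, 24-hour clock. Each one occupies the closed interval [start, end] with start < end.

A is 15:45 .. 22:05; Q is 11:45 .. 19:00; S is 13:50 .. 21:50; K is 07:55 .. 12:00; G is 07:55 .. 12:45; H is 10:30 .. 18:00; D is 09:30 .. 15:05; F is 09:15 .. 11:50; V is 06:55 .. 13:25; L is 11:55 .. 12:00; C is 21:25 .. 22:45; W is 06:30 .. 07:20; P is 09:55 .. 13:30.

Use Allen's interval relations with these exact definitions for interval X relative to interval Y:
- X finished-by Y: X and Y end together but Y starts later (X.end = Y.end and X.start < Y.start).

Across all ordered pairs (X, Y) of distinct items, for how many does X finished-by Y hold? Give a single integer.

1

Checking all 156 ordered pairs for relation 'finished-by'; matching pairs in alphabetical order:
(K, L): K finished-by L ✓
Count: 1.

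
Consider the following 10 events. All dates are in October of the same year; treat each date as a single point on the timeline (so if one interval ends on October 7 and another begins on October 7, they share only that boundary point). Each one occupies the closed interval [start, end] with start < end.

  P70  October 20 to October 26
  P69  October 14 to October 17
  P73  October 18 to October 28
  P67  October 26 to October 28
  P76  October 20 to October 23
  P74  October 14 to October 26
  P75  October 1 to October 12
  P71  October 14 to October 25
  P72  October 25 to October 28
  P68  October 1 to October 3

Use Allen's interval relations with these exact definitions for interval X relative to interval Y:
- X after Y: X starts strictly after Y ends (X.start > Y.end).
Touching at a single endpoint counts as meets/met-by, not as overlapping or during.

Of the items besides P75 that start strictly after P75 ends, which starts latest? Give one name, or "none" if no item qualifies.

P67

Target P75 = [October 1, October 12].
P67 [October 26, October 28] → after → candidate.
P68 [October 1, October 3] → starts → excluded.
P69 [October 14, October 17] → after → candidate.
P70 [October 20, October 26] → after → candidate.
P71 [October 14, October 25] → after → candidate.
P72 [October 25, October 28] → after → candidate.
P73 [October 18, October 28] → after → candidate.
P74 [October 14, October 26] → after → candidate.
P76 [October 20, October 23] → after → candidate.
Among candidates, latest start is October 26 → P67.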